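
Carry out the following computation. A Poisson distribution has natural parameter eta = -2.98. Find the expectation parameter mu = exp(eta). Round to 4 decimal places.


Expectation parameter for Poisson exponential family:
mu = exp(eta).
eta = -2.98.
mu = exp(-2.98) = 0.0508

0.0508


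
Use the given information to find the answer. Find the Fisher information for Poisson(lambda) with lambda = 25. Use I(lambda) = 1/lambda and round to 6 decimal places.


Fisher information for Poisson: I(lambda) = 1/lambda.
lambda = 25.
I(lambda) = 1/25 = 0.040000

0.040000


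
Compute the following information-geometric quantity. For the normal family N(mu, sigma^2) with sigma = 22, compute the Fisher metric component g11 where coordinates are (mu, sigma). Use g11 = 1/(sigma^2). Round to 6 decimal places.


For the 2-parameter normal family, the Fisher metric has:
  g11 = 1/sigma^2, g22 = 2/sigma^2.
sigma = 22, sigma^2 = 484.
g11 = 0.002066

0.002066


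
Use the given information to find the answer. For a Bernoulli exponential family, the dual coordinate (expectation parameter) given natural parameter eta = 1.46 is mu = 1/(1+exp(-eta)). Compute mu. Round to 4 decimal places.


Dual coordinate (expectation parameter) for Bernoulli:
mu = 1/(1+exp(-eta)).
eta = 1.46.
exp(-eta) = exp(-1.46) = 0.232236.
mu = 1/(1+0.232236) = 0.8115

0.8115


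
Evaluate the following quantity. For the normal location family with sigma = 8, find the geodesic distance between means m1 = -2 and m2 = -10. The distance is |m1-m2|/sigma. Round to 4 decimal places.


On the fixed-variance normal subfamily, geodesic distance = |m1-m2|/sigma.
|-2 - -10| = 8.
sigma = 8.
d = 8/8 = 1.0000

1.0000


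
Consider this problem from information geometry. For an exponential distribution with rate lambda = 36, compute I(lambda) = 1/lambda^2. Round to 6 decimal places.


Fisher information for exponential: I(lambda) = 1/lambda^2.
lambda = 36, lambda^2 = 1296.
I = 1/1296 = 0.000772

0.000772


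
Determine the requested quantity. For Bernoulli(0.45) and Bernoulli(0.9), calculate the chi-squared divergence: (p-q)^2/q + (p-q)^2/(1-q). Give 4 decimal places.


Chi-squared divergence between Bernoulli distributions:
chi^2 = (p-q)^2/q + (p-q)^2/(1-q).
p = 0.45, q = 0.9, p-q = -0.45.
(p-q)^2 = 0.2025.
term1 = 0.2025/0.9 = 0.225.
term2 = 0.2025/0.1 = 2.025.
chi^2 = 0.225 + 2.025 = 2.2500

2.2500


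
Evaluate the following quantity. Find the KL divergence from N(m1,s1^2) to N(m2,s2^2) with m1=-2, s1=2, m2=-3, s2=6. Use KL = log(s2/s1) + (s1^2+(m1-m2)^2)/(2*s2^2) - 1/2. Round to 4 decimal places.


KL divergence between normal distributions:
KL = log(s2/s1) + (s1^2 + (m1-m2)^2)/(2*s2^2) - 1/2.
log(6/2) = 1.098612.
(2^2 + (-2--3)^2)/(2*6^2) = (4 + 1)/72 = 0.069444.
KL = 1.098612 + 0.069444 - 0.5 = 0.6681

0.6681


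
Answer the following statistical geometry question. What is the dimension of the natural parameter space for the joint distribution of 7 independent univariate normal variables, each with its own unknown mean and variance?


Exponential family dimension calculation:
Each univariate normal has two natural parameters (mu/sigma^2 and -1/(2 sigma^2)).
With 7 independent components, dim = 2 * 7 = 14.

14


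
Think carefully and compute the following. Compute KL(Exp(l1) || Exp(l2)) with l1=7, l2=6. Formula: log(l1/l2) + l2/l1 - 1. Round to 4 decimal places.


KL divergence for exponential family:
KL = log(l1/l2) + l2/l1 - 1.
log(7/6) = 0.154151.
6/7 = 0.857143.
KL = 0.154151 + 0.857143 - 1 = 0.0113

0.0113


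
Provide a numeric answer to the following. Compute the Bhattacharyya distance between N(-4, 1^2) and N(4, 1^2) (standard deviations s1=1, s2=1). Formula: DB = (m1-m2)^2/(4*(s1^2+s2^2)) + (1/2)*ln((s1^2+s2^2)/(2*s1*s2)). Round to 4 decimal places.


Bhattacharyya distance between two Gaussians:
DB = (m1-m2)^2/(4*(s1^2+s2^2)) + (1/2)*ln((s1^2+s2^2)/(2*s1*s2)).
(m1-m2)^2 = (-8)^2 = 64.
s1^2+s2^2 = 1 + 1 = 2.
term1 = 64/8 = 8.0.
term2 = 0.5*ln(2/2.0) = 0.0.
DB = 8.0 + 0.0 = 8.0000

8.0000


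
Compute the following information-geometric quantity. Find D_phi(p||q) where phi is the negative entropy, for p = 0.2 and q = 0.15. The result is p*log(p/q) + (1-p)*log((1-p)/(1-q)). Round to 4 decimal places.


Bregman divergence with negative entropy generator:
D = p*log(p/q) + (1-p)*log((1-p)/(1-q)).
p = 0.2, q = 0.15.
p*log(p/q) = 0.2*log(0.2/0.15) = 0.057536.
(1-p)*log((1-p)/(1-q)) = 0.8*log(0.8/0.85) = -0.0485.
D = 0.057536 + -0.0485 = 0.0090

0.0090


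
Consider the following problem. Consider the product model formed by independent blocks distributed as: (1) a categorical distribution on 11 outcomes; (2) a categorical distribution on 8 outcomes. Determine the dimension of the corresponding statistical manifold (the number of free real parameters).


The dimension of a statistical manifold equals the number of free
(independent) real parameters of the model. For a product of independent
blocks the parameter counts add.
- categorical on 11 outcomes (probabilities sum to 1): 11-1 = 10.
- categorical on 8 outcomes (probabilities sum to 1): 8-1 = 7.
Total = 10 + 7 = 17.
Dimension = 17

17


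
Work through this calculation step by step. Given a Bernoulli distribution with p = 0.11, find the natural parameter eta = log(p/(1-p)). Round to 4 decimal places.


Natural parameter for Bernoulli: eta = log(p/(1-p)).
p = 0.11, 1-p = 0.89.
p/(1-p) = 0.123596.
eta = log(0.123596) = -2.0907

-2.0907


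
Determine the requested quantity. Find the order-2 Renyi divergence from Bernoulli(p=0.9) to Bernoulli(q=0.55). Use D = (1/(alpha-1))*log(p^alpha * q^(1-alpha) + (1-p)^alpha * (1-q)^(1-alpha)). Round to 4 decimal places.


Renyi divergence of order alpha between Bernoulli distributions:
D = (1/(alpha-1))*log(p^alpha * q^(1-alpha) + (1-p)^alpha * (1-q)^(1-alpha)).
alpha = 2, p = 0.9, q = 0.55.
p^alpha * q^(1-alpha) = 0.9^2 * 0.55^-1 = 1.472727.
(1-p)^alpha * (1-q)^(1-alpha) = 0.1^2 * 0.45^-1 = 0.022222.
sum = 1.472727 + 0.022222 = 1.494949.
D = (1/1)*log(1.494949) = 0.4021

0.4021


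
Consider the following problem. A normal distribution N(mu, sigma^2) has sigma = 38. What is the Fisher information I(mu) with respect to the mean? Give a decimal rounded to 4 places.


The Fisher information for the mean of a normal distribution is I(mu) = 1/sigma^2.
sigma = 38, so sigma^2 = 1444.
I(mu) = 1/1444 = 0.0007

0.0007


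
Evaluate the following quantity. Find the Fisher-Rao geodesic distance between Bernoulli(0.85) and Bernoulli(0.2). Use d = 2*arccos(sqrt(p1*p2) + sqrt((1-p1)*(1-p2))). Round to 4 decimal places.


Geodesic distance on Bernoulli manifold:
d(p1,p2) = 2*arccos(sqrt(p1*p2) + sqrt((1-p1)*(1-p2))).
sqrt(p1*p2) = sqrt(0.85*0.2) = 0.412311.
sqrt((1-p1)*(1-p2)) = sqrt(0.15*0.8) = 0.34641.
arg = 0.412311 + 0.34641 = 0.758721.
d = 2*arccos(0.758721) = 1.4189

1.4189


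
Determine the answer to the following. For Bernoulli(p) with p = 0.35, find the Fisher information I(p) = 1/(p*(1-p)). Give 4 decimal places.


For Bernoulli(p), Fisher information is I(p) = 1/(p*(1-p)).
p = 0.35, 1-p = 0.65.
p*(1-p) = 0.2275.
I(p) = 1/0.2275 = 4.3956

4.3956


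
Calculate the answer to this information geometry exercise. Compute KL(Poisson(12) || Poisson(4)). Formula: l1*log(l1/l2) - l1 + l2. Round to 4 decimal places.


KL divergence for Poisson:
KL = l1*log(l1/l2) - l1 + l2.
l1 = 12, l2 = 4.
log(12/4) = 1.098612.
l1*log(l1/l2) = 12 * 1.098612 = 13.183347.
KL = 13.183347 - 12 + 4 = 5.1833

5.1833


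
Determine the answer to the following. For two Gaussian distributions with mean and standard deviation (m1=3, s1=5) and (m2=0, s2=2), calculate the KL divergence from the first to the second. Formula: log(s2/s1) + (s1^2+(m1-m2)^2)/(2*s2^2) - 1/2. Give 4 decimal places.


KL divergence between normal distributions:
KL = log(s2/s1) + (s1^2 + (m1-m2)^2)/(2*s2^2) - 1/2.
log(2/5) = -0.916291.
(5^2 + (3-0)^2)/(2*2^2) = (25 + 9)/8 = 4.25.
KL = -0.916291 + 4.25 - 0.5 = 2.8337

2.8337


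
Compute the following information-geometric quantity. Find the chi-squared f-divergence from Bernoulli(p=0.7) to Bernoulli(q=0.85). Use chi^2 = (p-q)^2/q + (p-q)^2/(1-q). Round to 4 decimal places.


Chi-squared divergence between Bernoulli distributions:
chi^2 = (p-q)^2/q + (p-q)^2/(1-q).
p = 0.7, q = 0.85, p-q = -0.15.
(p-q)^2 = 0.0225.
term1 = 0.0225/0.85 = 0.026471.
term2 = 0.0225/0.15 = 0.15.
chi^2 = 0.026471 + 0.15 = 0.1765

0.1765


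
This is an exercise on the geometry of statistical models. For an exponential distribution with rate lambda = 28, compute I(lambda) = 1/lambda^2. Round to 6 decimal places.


Fisher information for exponential: I(lambda) = 1/lambda^2.
lambda = 28, lambda^2 = 784.
I = 1/784 = 0.001276

0.001276


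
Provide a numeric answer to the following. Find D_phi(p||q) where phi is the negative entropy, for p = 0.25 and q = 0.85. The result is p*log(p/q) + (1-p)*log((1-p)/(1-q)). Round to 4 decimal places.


Bregman divergence with negative entropy generator:
D = p*log(p/q) + (1-p)*log((1-p)/(1-q)).
p = 0.25, q = 0.85.
p*log(p/q) = 0.25*log(0.25/0.85) = -0.305944.
(1-p)*log((1-p)/(1-q)) = 0.75*log(0.75/0.15) = 1.207078.
D = -0.305944 + 1.207078 = 0.9011

0.9011


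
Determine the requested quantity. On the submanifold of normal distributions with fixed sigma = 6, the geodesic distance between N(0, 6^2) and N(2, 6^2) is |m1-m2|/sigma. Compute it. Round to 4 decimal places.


On the fixed-variance normal subfamily, geodesic distance = |m1-m2|/sigma.
|0 - 2| = 2.
sigma = 6.
d = 2/6 = 0.3333

0.3333


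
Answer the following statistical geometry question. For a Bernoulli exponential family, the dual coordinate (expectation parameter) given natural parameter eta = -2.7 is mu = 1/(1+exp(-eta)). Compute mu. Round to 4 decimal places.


Dual coordinate (expectation parameter) for Bernoulli:
mu = 1/(1+exp(-eta)).
eta = -2.7.
exp(-eta) = exp(2.7) = 14.879732.
mu = 1/(1+14.879732) = 0.0630

0.0630


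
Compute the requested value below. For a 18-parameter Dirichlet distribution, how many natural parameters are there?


Exponential family dimension calculation:
Dirichlet with 18 components has 18 natural parameters.

18


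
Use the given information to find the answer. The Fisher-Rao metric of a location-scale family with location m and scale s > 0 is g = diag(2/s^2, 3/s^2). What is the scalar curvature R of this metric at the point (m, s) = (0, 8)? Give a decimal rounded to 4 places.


The metric has the form g = (A dm^2 + B ds^2)/s^2 with A = 2, B = 3.
Substitute u = sqrt(A/B)*m: g = B*(du^2 + ds^2)/s^2, i.e. B times the
Poincare upper half-plane metric, which has constant Gaussian curvature -1.
Scaling a 2D metric by a constant c divides the Gaussian curvature by c,
so K = -1/B = -1/(3) = -0.3333 everywhere (the point (m, s) = (0, 8) is irrelevant:
the curvature is constant).
Scalar curvature in dimension 2: R = 2K = -2/(3) = -0.6667.

-0.6667


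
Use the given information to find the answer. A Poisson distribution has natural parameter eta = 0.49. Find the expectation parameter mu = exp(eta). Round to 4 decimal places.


Expectation parameter for Poisson exponential family:
mu = exp(eta).
eta = 0.49.
mu = exp(0.49) = 1.6323

1.6323


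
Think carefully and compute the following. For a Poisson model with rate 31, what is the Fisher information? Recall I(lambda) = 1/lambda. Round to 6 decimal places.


Fisher information for Poisson: I(lambda) = 1/lambda.
lambda = 31.
I(lambda) = 1/31 = 0.032258

0.032258


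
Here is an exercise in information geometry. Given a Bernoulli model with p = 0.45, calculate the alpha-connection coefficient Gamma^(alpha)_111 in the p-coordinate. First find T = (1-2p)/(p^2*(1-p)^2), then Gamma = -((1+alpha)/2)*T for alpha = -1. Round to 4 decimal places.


Skewness (Amari-Chentsov) tensor: T = (1-2p)/(p^2*(1-p)^2).
p = 0.45, 1-2p = 0.1, p^2 = 0.2025, (1-p)^2 = 0.3025.
T = 0.1/(0.2025 * 0.3025) = 1.632486.
In the p-coordinate, Gamma^(alpha) = Gamma^(0) - (alpha/2)*T with Gamma^(0) = (1/2)*g'(p) = -T/2,
so Gamma^(alpha) = -((1+alpha)/2)*T.
alpha = -1, -(1+alpha)/2 = 0.0.
Gamma = 0.0 * 1.632486 = 0.0000

0.0000


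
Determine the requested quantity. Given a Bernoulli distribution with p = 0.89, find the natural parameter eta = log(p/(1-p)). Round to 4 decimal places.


Natural parameter for Bernoulli: eta = log(p/(1-p)).
p = 0.89, 1-p = 0.11.
p/(1-p) = 8.090909.
eta = log(8.090909) = 2.0907

2.0907


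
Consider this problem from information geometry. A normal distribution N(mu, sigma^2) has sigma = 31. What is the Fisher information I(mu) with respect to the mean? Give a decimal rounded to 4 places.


The Fisher information for the mean of a normal distribution is I(mu) = 1/sigma^2.
sigma = 31, so sigma^2 = 961.
I(mu) = 1/961 = 0.0010

0.0010


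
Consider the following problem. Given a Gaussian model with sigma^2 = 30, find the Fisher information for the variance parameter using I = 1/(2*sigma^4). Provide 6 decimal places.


Fisher information for variance: I(sigma^2) = 1/(2*sigma^4).
sigma^2 = 30, so sigma^4 = 900.
I = 1/(2*900) = 1/1800 = 0.000556

0.000556


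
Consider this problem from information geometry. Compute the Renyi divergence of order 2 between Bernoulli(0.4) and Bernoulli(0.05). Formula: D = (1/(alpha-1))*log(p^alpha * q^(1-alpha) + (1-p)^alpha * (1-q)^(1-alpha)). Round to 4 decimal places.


Renyi divergence of order alpha between Bernoulli distributions:
D = (1/(alpha-1))*log(p^alpha * q^(1-alpha) + (1-p)^alpha * (1-q)^(1-alpha)).
alpha = 2, p = 0.4, q = 0.05.
p^alpha * q^(1-alpha) = 0.4^2 * 0.05^-1 = 3.2.
(1-p)^alpha * (1-q)^(1-alpha) = 0.6^2 * 0.95^-1 = 0.378947.
sum = 3.2 + 0.378947 = 3.578947.
D = (1/1)*log(3.578947) = 1.2751

1.2751


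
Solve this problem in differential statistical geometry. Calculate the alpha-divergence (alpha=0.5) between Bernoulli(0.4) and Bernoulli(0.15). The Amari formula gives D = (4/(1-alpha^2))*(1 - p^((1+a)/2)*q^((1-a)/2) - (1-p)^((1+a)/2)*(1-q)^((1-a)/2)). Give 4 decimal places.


Amari alpha-divergence:
D = (4/(1-alpha^2))*(1 - p^((1+a)/2)*q^((1-a)/2) - (1-p)^((1+a)/2)*(1-q)^((1-a)/2)).
alpha = 0.5, p = 0.4, q = 0.15.
e1 = (1+alpha)/2 = 0.75, e2 = (1-alpha)/2 = 0.25.
t1 = p^e1 * q^e2 = 0.4^0.75 * 0.15^0.25 = 0.313017.
t2 = (1-p)^e1 * (1-q)^e2 = 0.6^0.75 * 0.85^0.25 = 0.654588.
4/(1-alpha^2) = 5.333333.
D = 5.333333*(1 - 0.313017 - 0.654588) = 0.1728

0.1728


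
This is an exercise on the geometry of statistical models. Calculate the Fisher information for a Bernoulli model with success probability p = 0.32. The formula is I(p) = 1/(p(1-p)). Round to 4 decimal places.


For Bernoulli(p), Fisher information is I(p) = 1/(p*(1-p)).
p = 0.32, 1-p = 0.68.
p*(1-p) = 0.2176.
I(p) = 1/0.2176 = 4.5956

4.5956


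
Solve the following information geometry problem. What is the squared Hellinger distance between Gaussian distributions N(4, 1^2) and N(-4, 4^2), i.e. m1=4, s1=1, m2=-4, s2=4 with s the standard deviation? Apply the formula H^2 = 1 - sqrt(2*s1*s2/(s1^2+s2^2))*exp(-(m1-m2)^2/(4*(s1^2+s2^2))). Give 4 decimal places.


Squared Hellinger distance for Gaussians:
H^2 = 1 - sqrt(2*s1*s2/(s1^2+s2^2)) * exp(-(m1-m2)^2/(4*(s1^2+s2^2))).
s1^2 = 1, s2^2 = 16, s1^2+s2^2 = 17.
sqrt(2*1*4/(17)) = 0.685994.
(m1-m2)^2 = (8)^2 = 64.
exp(-64/(4*17)) = exp(-0.941176) = 0.390169.
H^2 = 1 - 0.685994*0.390169 = 0.7323

0.7323


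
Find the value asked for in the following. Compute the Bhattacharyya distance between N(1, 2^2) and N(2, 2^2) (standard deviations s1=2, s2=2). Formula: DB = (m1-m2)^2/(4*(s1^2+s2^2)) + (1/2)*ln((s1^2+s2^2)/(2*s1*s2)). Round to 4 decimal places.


Bhattacharyya distance between two Gaussians:
DB = (m1-m2)^2/(4*(s1^2+s2^2)) + (1/2)*ln((s1^2+s2^2)/(2*s1*s2)).
(m1-m2)^2 = (-1)^2 = 1.
s1^2+s2^2 = 4 + 4 = 8.
term1 = 1/32 = 0.03125.
term2 = 0.5*ln(8/8.0) = 0.0.
DB = 0.03125 + 0.0 = 0.0313

0.0313


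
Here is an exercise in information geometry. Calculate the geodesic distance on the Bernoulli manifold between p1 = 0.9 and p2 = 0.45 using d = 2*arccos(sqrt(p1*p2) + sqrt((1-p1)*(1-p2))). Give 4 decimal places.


Geodesic distance on Bernoulli manifold:
d(p1,p2) = 2*arccos(sqrt(p1*p2) + sqrt((1-p1)*(1-p2))).
sqrt(p1*p2) = sqrt(0.9*0.45) = 0.636396.
sqrt((1-p1)*(1-p2)) = sqrt(0.1*0.55) = 0.234521.
arg = 0.636396 + 0.234521 = 0.870917.
d = 2*arccos(0.870917) = 1.0275

1.0275


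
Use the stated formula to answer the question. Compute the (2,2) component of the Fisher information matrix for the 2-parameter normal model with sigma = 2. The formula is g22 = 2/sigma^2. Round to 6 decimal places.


For the 2-parameter normal family, the Fisher metric has:
  g11 = 1/sigma^2, g22 = 2/sigma^2.
sigma = 2, sigma^2 = 4.
g22 = 0.500000

0.500000


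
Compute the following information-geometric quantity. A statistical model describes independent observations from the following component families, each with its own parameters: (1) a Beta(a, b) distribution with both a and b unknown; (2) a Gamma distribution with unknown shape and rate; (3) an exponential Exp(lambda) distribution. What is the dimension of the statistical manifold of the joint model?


The dimension of a statistical manifold equals the number of free
(independent) real parameters of the model. For a product of independent
blocks the parameter counts add.
- Beta (a, b): 2.
- Gamma (shape, rate): 2.
- exponential (lambda): 1.
Total = 2 + 2 + 1 = 5.
Dimension = 5

5


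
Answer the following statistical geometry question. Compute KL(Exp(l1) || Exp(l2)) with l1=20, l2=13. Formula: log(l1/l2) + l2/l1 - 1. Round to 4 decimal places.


KL divergence for exponential family:
KL = log(l1/l2) + l2/l1 - 1.
log(20/13) = 0.430783.
13/20 = 0.65.
KL = 0.430783 + 0.65 - 1 = 0.0808

0.0808


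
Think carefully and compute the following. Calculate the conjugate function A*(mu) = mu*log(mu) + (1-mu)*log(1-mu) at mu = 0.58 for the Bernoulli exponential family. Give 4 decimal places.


Legendre transform for Bernoulli:
A*(mu) = mu*log(mu) + (1-mu)*log(1-mu).
mu = 0.58, 1-mu = 0.42.
mu*log(mu) = 0.58*log(0.58) = -0.315942.
(1-mu)*log(1-mu) = 0.42*log(0.42) = -0.36435.
A* = -0.315942 + -0.36435 = -0.6803

-0.6803


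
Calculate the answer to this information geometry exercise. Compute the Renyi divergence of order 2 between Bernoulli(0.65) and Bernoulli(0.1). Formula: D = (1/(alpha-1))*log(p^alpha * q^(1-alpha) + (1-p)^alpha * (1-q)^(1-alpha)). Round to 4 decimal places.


Renyi divergence of order alpha between Bernoulli distributions:
D = (1/(alpha-1))*log(p^alpha * q^(1-alpha) + (1-p)^alpha * (1-q)^(1-alpha)).
alpha = 2, p = 0.65, q = 0.1.
p^alpha * q^(1-alpha) = 0.65^2 * 0.1^-1 = 4.225.
(1-p)^alpha * (1-q)^(1-alpha) = 0.35^2 * 0.9^-1 = 0.136111.
sum = 4.225 + 0.136111 = 4.361111.
D = (1/1)*log(4.361111) = 1.4727

1.4727


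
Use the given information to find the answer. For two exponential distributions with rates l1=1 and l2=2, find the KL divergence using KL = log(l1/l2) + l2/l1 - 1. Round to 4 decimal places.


KL divergence for exponential family:
KL = log(l1/l2) + l2/l1 - 1.
log(1/2) = -0.693147.
2/1 = 2.0.
KL = -0.693147 + 2.0 - 1 = 0.3069

0.3069


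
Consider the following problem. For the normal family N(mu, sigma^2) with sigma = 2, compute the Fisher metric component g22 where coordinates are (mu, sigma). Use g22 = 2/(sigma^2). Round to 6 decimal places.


For the 2-parameter normal family, the Fisher metric has:
  g11 = 1/sigma^2, g22 = 2/sigma^2.
sigma = 2, sigma^2 = 4.
g22 = 0.500000

0.500000


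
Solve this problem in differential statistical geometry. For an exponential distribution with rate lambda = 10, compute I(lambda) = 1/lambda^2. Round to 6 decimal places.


Fisher information for exponential: I(lambda) = 1/lambda^2.
lambda = 10, lambda^2 = 100.
I = 1/100 = 0.010000

0.010000


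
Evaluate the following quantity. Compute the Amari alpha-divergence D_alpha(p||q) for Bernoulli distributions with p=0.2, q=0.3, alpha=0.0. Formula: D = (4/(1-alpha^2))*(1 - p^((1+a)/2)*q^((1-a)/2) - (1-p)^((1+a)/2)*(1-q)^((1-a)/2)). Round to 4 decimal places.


Amari alpha-divergence:
D = (4/(1-alpha^2))*(1 - p^((1+a)/2)*q^((1-a)/2) - (1-p)^((1+a)/2)*(1-q)^((1-a)/2)).
alpha = 0.0, p = 0.2, q = 0.3.
e1 = (1+alpha)/2 = 0.5, e2 = (1-alpha)/2 = 0.5.
t1 = p^e1 * q^e2 = 0.2^0.5 * 0.3^0.5 = 0.244949.
t2 = (1-p)^e1 * (1-q)^e2 = 0.8^0.5 * 0.7^0.5 = 0.748331.
4/(1-alpha^2) = 4.0.
D = 4.0*(1 - 0.244949 - 0.748331) = 0.0269

0.0269


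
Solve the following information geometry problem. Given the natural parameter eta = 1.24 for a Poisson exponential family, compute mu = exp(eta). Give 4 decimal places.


Expectation parameter for Poisson exponential family:
mu = exp(eta).
eta = 1.24.
mu = exp(1.24) = 3.4556

3.4556


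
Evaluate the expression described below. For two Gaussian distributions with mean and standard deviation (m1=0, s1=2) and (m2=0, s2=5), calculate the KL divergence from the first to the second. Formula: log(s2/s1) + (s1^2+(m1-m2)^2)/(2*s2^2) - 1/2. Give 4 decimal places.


KL divergence between normal distributions:
KL = log(s2/s1) + (s1^2 + (m1-m2)^2)/(2*s2^2) - 1/2.
log(5/2) = 0.916291.
(2^2 + (0-0)^2)/(2*5^2) = (4 + 0)/50 = 0.08.
KL = 0.916291 + 0.08 - 0.5 = 0.4963

0.4963


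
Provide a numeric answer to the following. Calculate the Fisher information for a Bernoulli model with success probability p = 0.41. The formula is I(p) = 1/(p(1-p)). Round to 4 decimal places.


For Bernoulli(p), Fisher information is I(p) = 1/(p*(1-p)).
p = 0.41, 1-p = 0.59.
p*(1-p) = 0.2419.
I(p) = 1/0.2419 = 4.1339

4.1339


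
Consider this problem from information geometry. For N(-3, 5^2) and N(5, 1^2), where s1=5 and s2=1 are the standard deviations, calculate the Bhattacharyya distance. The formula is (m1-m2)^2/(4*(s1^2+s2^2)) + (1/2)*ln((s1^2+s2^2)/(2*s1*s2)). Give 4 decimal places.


Bhattacharyya distance between two Gaussians:
DB = (m1-m2)^2/(4*(s1^2+s2^2)) + (1/2)*ln((s1^2+s2^2)/(2*s1*s2)).
(m1-m2)^2 = (-8)^2 = 64.
s1^2+s2^2 = 25 + 1 = 26.
term1 = 64/104 = 0.615385.
term2 = 0.5*ln(26/10.0) = 0.477756.
DB = 0.615385 + 0.477756 = 1.0931

1.0931


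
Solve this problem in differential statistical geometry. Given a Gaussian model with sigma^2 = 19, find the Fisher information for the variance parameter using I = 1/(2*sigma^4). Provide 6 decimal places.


Fisher information for variance: I(sigma^2) = 1/(2*sigma^4).
sigma^2 = 19, so sigma^4 = 361.
I = 1/(2*361) = 1/722 = 0.001385

0.001385


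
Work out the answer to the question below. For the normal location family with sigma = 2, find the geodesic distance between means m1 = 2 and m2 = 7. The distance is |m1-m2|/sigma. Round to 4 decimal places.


On the fixed-variance normal subfamily, geodesic distance = |m1-m2|/sigma.
|2 - 7| = 5.
sigma = 2.
d = 5/2 = 2.5000

2.5000


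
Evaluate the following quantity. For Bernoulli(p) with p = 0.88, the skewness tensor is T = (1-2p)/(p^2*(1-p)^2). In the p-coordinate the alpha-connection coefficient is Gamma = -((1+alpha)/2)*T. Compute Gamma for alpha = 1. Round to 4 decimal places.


Skewness (Amari-Chentsov) tensor: T = (1-2p)/(p^2*(1-p)^2).
p = 0.88, 1-2p = -0.76, p^2 = 0.7744, (1-p)^2 = 0.0144.
T = -0.76/(0.7744 * 0.0144) = -68.153122.
In the p-coordinate, Gamma^(alpha) = Gamma^(0) - (alpha/2)*T with Gamma^(0) = (1/2)*g'(p) = -T/2,
so Gamma^(alpha) = -((1+alpha)/2)*T.
alpha = 1, -(1+alpha)/2 = -1.0.
Gamma = -1.0 * -68.153122 = 68.1531

68.1531


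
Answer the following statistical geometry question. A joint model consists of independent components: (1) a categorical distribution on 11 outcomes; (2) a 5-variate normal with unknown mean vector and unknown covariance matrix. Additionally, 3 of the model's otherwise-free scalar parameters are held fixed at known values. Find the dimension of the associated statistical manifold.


The dimension of a statistical manifold equals the number of free
(independent) real parameters of the model. For a product of independent
blocks the parameter counts add.
- categorical on 11 outcomes (probabilities sum to 1): 11-1 = 10.
- 5-variate normal: 5 (mean) + 5*6/2 = 15 (symmetric covariance) = 20.
Total = 10 + 20 = 30.
3 parameter(s) fixed at known values: 30 - 3 = 27.
Dimension = 27

27


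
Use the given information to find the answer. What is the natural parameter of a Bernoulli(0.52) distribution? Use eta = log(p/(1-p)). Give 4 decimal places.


Natural parameter for Bernoulli: eta = log(p/(1-p)).
p = 0.52, 1-p = 0.48.
p/(1-p) = 1.083333.
eta = log(1.083333) = 0.0800

0.0800


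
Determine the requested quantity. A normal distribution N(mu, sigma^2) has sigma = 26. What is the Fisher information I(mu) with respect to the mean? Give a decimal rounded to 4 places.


The Fisher information for the mean of a normal distribution is I(mu) = 1/sigma^2.
sigma = 26, so sigma^2 = 676.
I(mu) = 1/676 = 0.0015

0.0015


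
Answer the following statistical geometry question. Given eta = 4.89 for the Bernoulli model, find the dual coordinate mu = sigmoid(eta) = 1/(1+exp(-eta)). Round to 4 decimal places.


Dual coordinate (expectation parameter) for Bernoulli:
mu = 1/(1+exp(-eta)).
eta = 4.89.
exp(-eta) = exp(-4.89) = 0.007521.
mu = 1/(1+0.007521) = 0.9925

0.9925


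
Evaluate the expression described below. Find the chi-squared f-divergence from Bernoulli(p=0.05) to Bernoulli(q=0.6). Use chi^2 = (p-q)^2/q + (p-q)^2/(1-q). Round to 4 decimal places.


Chi-squared divergence between Bernoulli distributions:
chi^2 = (p-q)^2/q + (p-q)^2/(1-q).
p = 0.05, q = 0.6, p-q = -0.55.
(p-q)^2 = 0.3025.
term1 = 0.3025/0.6 = 0.504167.
term2 = 0.3025/0.4 = 0.75625.
chi^2 = 0.504167 + 0.75625 = 1.2604

1.2604


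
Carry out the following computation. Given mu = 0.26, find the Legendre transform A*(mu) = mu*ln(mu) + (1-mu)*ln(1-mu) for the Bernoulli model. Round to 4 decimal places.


Legendre transform for Bernoulli:
A*(mu) = mu*log(mu) + (1-mu)*log(1-mu).
mu = 0.26, 1-mu = 0.74.
mu*log(mu) = 0.26*log(0.26) = -0.350239.
(1-mu)*log(1-mu) = 0.74*log(0.74) = -0.222818.
A* = -0.350239 + -0.222818 = -0.5731

-0.5731


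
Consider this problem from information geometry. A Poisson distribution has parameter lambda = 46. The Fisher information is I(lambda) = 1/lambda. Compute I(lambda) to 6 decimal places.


Fisher information for Poisson: I(lambda) = 1/lambda.
lambda = 46.
I(lambda) = 1/46 = 0.021739

0.021739


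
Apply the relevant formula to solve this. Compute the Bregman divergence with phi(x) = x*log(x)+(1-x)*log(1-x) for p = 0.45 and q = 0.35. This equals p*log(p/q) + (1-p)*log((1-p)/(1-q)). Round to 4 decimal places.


Bregman divergence with negative entropy generator:
D = p*log(p/q) + (1-p)*log((1-p)/(1-q)).
p = 0.45, q = 0.35.
p*log(p/q) = 0.45*log(0.45/0.35) = 0.113091.
(1-p)*log((1-p)/(1-q)) = 0.55*log(0.55/0.65) = -0.09188.
D = 0.113091 + -0.09188 = 0.0212

0.0212


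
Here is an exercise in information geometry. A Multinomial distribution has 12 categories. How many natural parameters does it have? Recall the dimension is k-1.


Exponential family dimension calculation:
For Multinomial with k=12 categories, dim = k-1 = 11.

11


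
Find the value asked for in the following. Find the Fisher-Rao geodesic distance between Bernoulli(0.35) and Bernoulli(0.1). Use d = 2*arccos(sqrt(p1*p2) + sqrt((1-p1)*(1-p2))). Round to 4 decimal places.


Geodesic distance on Bernoulli manifold:
d(p1,p2) = 2*arccos(sqrt(p1*p2) + sqrt((1-p1)*(1-p2))).
sqrt(p1*p2) = sqrt(0.35*0.1) = 0.187083.
sqrt((1-p1)*(1-p2)) = sqrt(0.65*0.9) = 0.764853.
arg = 0.187083 + 0.764853 = 0.951936.
d = 2*arccos(0.951936) = 0.6226

0.6226


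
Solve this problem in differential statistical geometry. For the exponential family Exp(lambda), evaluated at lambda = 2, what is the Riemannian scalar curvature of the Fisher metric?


This family has a single free parameter, so its statistical manifold
is 1-dimensional. The Riemann curvature tensor of any 1-dimensional
Riemannian manifold vanishes identically, so R = 0.

0


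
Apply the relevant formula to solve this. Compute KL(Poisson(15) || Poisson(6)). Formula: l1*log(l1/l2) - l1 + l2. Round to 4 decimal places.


KL divergence for Poisson:
KL = l1*log(l1/l2) - l1 + l2.
l1 = 15, l2 = 6.
log(15/6) = 0.916291.
l1*log(l1/l2) = 15 * 0.916291 = 13.744361.
KL = 13.744361 - 15 + 6 = 4.7444

4.7444


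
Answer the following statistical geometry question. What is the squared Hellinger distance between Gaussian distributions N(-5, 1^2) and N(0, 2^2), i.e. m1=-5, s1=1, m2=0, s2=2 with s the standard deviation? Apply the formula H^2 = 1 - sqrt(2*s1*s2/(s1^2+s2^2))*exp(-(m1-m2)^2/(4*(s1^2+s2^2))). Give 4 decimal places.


Squared Hellinger distance for Gaussians:
H^2 = 1 - sqrt(2*s1*s2/(s1^2+s2^2)) * exp(-(m1-m2)^2/(4*(s1^2+s2^2))).
s1^2 = 1, s2^2 = 4, s1^2+s2^2 = 5.
sqrt(2*1*2/(5)) = 0.894427.
(m1-m2)^2 = (-5)^2 = 25.
exp(-25/(4*5)) = exp(-1.25) = 0.286505.
H^2 = 1 - 0.894427*0.286505 = 0.7437

0.7437


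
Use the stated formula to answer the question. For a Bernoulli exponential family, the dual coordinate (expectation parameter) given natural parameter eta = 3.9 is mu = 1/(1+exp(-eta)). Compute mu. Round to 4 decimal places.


Dual coordinate (expectation parameter) for Bernoulli:
mu = 1/(1+exp(-eta)).
eta = 3.9.
exp(-eta) = exp(-3.9) = 0.020242.
mu = 1/(1+0.020242) = 0.9802

0.9802


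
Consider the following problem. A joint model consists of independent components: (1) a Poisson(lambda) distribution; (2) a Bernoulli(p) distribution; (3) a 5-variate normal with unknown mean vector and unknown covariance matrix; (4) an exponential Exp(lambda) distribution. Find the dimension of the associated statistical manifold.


The dimension of a statistical manifold equals the number of free
(independent) real parameters of the model. For a product of independent
blocks the parameter counts add.
- Poisson (lambda): 1.
- Bernoulli (p): 1.
- 5-variate normal: 5 (mean) + 5*6/2 = 15 (symmetric covariance) = 20.
- exponential (lambda): 1.
Total = 1 + 1 + 20 + 1 = 23.
Dimension = 23

23


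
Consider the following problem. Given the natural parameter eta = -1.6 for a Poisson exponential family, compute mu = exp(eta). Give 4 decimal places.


Expectation parameter for Poisson exponential family:
mu = exp(eta).
eta = -1.6.
mu = exp(-1.6) = 0.2019

0.2019


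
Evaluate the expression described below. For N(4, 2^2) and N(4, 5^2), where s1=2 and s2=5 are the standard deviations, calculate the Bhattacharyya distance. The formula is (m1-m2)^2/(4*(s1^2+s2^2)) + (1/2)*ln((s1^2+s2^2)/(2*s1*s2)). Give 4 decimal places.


Bhattacharyya distance between two Gaussians:
DB = (m1-m2)^2/(4*(s1^2+s2^2)) + (1/2)*ln((s1^2+s2^2)/(2*s1*s2)).
(m1-m2)^2 = (0)^2 = 0.
s1^2+s2^2 = 4 + 25 = 29.
term1 = 0/116 = 0.0.
term2 = 0.5*ln(29/20.0) = 0.185782.
DB = 0.0 + 0.185782 = 0.1858

0.1858


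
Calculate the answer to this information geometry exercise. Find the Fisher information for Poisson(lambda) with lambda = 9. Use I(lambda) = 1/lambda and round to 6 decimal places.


Fisher information for Poisson: I(lambda) = 1/lambda.
lambda = 9.
I(lambda) = 1/9 = 0.111111

0.111111


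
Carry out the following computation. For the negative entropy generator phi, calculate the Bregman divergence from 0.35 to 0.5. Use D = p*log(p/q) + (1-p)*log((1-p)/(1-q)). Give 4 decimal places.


Bregman divergence with negative entropy generator:
D = p*log(p/q) + (1-p)*log((1-p)/(1-q)).
p = 0.35, q = 0.5.
p*log(p/q) = 0.35*log(0.35/0.5) = -0.124836.
(1-p)*log((1-p)/(1-q)) = 0.65*log(0.65/0.5) = 0.170537.
D = -0.124836 + 0.170537 = 0.0457

0.0457


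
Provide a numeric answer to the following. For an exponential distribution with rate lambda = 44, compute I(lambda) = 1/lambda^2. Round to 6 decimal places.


Fisher information for exponential: I(lambda) = 1/lambda^2.
lambda = 44, lambda^2 = 1936.
I = 1/1936 = 0.000517

0.000517


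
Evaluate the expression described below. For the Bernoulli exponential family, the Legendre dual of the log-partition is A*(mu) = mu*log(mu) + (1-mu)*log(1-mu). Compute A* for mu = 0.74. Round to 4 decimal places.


Legendre transform for Bernoulli:
A*(mu) = mu*log(mu) + (1-mu)*log(1-mu).
mu = 0.74, 1-mu = 0.26.
mu*log(mu) = 0.74*log(0.74) = -0.222818.
(1-mu)*log(1-mu) = 0.26*log(0.26) = -0.350239.
A* = -0.222818 + -0.350239 = -0.5731

-0.5731


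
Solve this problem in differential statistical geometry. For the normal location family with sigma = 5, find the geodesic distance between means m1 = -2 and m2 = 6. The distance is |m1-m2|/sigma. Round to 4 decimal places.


On the fixed-variance normal subfamily, geodesic distance = |m1-m2|/sigma.
|-2 - 6| = 8.
sigma = 5.
d = 8/5 = 1.6000

1.6000


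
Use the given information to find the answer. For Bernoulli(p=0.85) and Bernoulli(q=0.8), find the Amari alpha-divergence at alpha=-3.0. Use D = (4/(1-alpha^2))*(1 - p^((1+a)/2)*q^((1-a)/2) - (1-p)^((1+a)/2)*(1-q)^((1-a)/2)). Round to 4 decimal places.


Amari alpha-divergence:
D = (4/(1-alpha^2))*(1 - p^((1+a)/2)*q^((1-a)/2) - (1-p)^((1+a)/2)*(1-q)^((1-a)/2)).
alpha = -3.0, p = 0.85, q = 0.8.
e1 = (1+alpha)/2 = -1.0, e2 = (1-alpha)/2 = 2.0.
t1 = p^e1 * q^e2 = 0.85^-1.0 * 0.8^2.0 = 0.752941.
t2 = (1-p)^e1 * (1-q)^e2 = 0.15^-1.0 * 0.2^2.0 = 0.266667.
4/(1-alpha^2) = -0.5.
D = -0.5*(1 - 0.752941 - 0.266667) = 0.0098

0.0098


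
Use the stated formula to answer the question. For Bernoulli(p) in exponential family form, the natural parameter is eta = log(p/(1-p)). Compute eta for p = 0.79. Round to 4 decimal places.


Natural parameter for Bernoulli: eta = log(p/(1-p)).
p = 0.79, 1-p = 0.21.
p/(1-p) = 3.761905.
eta = log(3.761905) = 1.3249

1.3249


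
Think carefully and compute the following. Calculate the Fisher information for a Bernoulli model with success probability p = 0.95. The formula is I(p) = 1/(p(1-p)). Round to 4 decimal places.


For Bernoulli(p), Fisher information is I(p) = 1/(p*(1-p)).
p = 0.95, 1-p = 0.05.
p*(1-p) = 0.0475.
I(p) = 1/0.0475 = 21.0526

21.0526


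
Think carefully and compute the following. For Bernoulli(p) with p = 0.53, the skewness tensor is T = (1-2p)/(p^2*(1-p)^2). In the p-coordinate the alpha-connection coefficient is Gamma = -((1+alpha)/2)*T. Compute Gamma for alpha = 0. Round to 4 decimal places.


Skewness (Amari-Chentsov) tensor: T = (1-2p)/(p^2*(1-p)^2).
p = 0.53, 1-2p = -0.06, p^2 = 0.2809, (1-p)^2 = 0.2209.
T = -0.06/(0.2809 * 0.2209) = -0.96695.
In the p-coordinate, Gamma^(alpha) = Gamma^(0) - (alpha/2)*T with Gamma^(0) = (1/2)*g'(p) = -T/2,
so Gamma^(alpha) = -((1+alpha)/2)*T.
alpha = 0, -(1+alpha)/2 = -0.5.
Gamma = -0.5 * -0.96695 = 0.4835

0.4835


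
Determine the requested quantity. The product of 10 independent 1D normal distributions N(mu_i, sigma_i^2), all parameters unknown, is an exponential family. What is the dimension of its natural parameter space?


Exponential family dimension calculation:
Each univariate normal has two natural parameters (mu/sigma^2 and -1/(2 sigma^2)).
With 10 independent components, dim = 2 * 10 = 20.

20


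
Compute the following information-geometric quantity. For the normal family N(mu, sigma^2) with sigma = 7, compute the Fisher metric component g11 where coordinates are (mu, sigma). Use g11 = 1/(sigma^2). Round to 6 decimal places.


For the 2-parameter normal family, the Fisher metric has:
  g11 = 1/sigma^2, g22 = 2/sigma^2.
sigma = 7, sigma^2 = 49.
g11 = 0.020408

0.020408


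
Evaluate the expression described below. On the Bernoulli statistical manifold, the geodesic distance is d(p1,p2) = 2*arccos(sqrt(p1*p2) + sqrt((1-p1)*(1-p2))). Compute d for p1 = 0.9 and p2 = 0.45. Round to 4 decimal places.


Geodesic distance on Bernoulli manifold:
d(p1,p2) = 2*arccos(sqrt(p1*p2) + sqrt((1-p1)*(1-p2))).
sqrt(p1*p2) = sqrt(0.9*0.45) = 0.636396.
sqrt((1-p1)*(1-p2)) = sqrt(0.1*0.55) = 0.234521.
arg = 0.636396 + 0.234521 = 0.870917.
d = 2*arccos(0.870917) = 1.0275

1.0275


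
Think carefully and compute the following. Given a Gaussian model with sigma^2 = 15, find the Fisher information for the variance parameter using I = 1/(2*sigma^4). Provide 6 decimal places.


Fisher information for variance: I(sigma^2) = 1/(2*sigma^4).
sigma^2 = 15, so sigma^4 = 225.
I = 1/(2*225) = 1/450 = 0.002222

0.002222


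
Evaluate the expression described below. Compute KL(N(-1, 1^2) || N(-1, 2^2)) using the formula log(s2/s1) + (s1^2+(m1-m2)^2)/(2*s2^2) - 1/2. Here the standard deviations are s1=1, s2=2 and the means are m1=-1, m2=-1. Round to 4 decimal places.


KL divergence between normal distributions:
KL = log(s2/s1) + (s1^2 + (m1-m2)^2)/(2*s2^2) - 1/2.
log(2/1) = 0.693147.
(1^2 + (-1--1)^2)/(2*2^2) = (1 + 0)/8 = 0.125.
KL = 0.693147 + 0.125 - 0.5 = 0.3181

0.3181


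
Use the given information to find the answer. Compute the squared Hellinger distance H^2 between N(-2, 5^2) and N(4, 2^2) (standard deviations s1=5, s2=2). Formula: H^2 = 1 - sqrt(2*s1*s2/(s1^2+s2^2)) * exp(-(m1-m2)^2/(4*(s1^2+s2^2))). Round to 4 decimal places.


Squared Hellinger distance for Gaussians:
H^2 = 1 - sqrt(2*s1*s2/(s1^2+s2^2)) * exp(-(m1-m2)^2/(4*(s1^2+s2^2))).
s1^2 = 25, s2^2 = 4, s1^2+s2^2 = 29.
sqrt(2*5*2/(29)) = 0.830455.
(m1-m2)^2 = (-6)^2 = 36.
exp(-36/(4*29)) = exp(-0.310345) = 0.733194.
H^2 = 1 - 0.830455*0.733194 = 0.3911

0.3911


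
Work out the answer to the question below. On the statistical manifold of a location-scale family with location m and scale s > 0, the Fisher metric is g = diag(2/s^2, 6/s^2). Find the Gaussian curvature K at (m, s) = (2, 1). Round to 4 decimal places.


The metric has the form g = (A dm^2 + B ds^2)/s^2 with A = 2, B = 6.
Substitute u = sqrt(A/B)*m: g = B*(du^2 + ds^2)/s^2, i.e. B times the
Poincare upper half-plane metric, which has constant Gaussian curvature -1.
Scaling a 2D metric by a constant c divides the Gaussian curvature by c,
so K = -1/B = -1/(6) = -0.1667 everywhere (the point (m, s) = (2, 1) is irrelevant:
the curvature is constant).
The requested Gaussian curvature is K = -0.1667.

-0.1667


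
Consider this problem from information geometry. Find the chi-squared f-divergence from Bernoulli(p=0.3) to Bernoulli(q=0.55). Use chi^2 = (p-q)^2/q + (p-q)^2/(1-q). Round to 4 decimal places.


Chi-squared divergence between Bernoulli distributions:
chi^2 = (p-q)^2/q + (p-q)^2/(1-q).
p = 0.3, q = 0.55, p-q = -0.25.
(p-q)^2 = 0.0625.
term1 = 0.0625/0.55 = 0.113636.
term2 = 0.0625/0.45 = 0.138889.
chi^2 = 0.113636 + 0.138889 = 0.2525

0.2525


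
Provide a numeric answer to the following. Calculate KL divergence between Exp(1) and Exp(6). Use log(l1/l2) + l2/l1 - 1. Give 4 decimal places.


KL divergence for exponential family:
KL = log(l1/l2) + l2/l1 - 1.
log(1/6) = -1.791759.
6/1 = 6.0.
KL = -1.791759 + 6.0 - 1 = 3.2082

3.2082


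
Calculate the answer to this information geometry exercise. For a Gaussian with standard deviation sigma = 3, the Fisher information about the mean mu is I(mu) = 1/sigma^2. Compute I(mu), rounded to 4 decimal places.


The Fisher information for the mean of a normal distribution is I(mu) = 1/sigma^2.
sigma = 3, so sigma^2 = 9.
I(mu) = 1/9 = 0.1111

0.1111


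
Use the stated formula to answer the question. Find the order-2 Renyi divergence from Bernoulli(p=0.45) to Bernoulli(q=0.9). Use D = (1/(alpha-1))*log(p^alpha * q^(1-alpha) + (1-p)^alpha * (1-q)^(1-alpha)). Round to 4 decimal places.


Renyi divergence of order alpha between Bernoulli distributions:
D = (1/(alpha-1))*log(p^alpha * q^(1-alpha) + (1-p)^alpha * (1-q)^(1-alpha)).
alpha = 2, p = 0.45, q = 0.9.
p^alpha * q^(1-alpha) = 0.45^2 * 0.9^-1 = 0.225.
(1-p)^alpha * (1-q)^(1-alpha) = 0.55^2 * 0.1^-1 = 3.025.
sum = 0.225 + 3.025 = 3.25.
D = (1/1)*log(3.25) = 1.1787

1.1787


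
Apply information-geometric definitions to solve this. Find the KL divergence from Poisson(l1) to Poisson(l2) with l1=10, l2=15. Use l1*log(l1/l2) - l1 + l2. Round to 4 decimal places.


KL divergence for Poisson:
KL = l1*log(l1/l2) - l1 + l2.
l1 = 10, l2 = 15.
log(10/15) = -0.405465.
l1*log(l1/l2) = 10 * -0.405465 = -4.054651.
KL = -4.054651 - 10 + 15 = 0.9453

0.9453
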